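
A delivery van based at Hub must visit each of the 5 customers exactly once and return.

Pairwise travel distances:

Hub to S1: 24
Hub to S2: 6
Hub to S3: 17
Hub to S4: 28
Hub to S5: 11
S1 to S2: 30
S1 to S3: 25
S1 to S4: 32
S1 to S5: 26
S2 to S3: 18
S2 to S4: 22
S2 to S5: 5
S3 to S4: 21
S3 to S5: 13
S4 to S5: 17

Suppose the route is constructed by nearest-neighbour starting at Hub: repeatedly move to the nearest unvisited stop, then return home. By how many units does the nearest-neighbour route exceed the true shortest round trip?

From Hub: S2=6, S5=11, S3=17, S1=24, S4=28 → choose S2 (6).
From S2: S5=5, S3=18, S4=22, S1=30 → choose S5 (5).
From S5: S3=13, S4=17, S1=26 → choose S3 (13).
From S3: S4=21, S1=25 → choose S4 (21).
From S4: S1=32 → choose S1 (32).
NN route Hub → S2 → S5 → S3 → S4 → S1 → Hub costs 101.
Optimal: Hub → S1 → S3 → S4 → S5 → S2 → Hub costs 98 (by enumerating all 60 distinct tours).
Excess = 101 − 98 = 3.

Excess over optimum: 3.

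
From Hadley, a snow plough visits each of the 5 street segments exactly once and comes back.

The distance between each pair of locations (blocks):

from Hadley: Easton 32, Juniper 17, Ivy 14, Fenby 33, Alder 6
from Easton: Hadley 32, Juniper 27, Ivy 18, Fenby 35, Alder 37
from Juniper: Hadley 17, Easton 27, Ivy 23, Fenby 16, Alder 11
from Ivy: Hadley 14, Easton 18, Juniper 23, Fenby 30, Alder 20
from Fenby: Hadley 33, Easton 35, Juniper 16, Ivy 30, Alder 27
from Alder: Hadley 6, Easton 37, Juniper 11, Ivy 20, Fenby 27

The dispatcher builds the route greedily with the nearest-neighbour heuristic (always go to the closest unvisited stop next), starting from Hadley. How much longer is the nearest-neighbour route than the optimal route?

13 blocks longer than the optimal tour.

From Hadley: Alder=6, Ivy=14, Juniper=17, Easton=32, Fenby=33 → choose Alder (6).
From Alder: Juniper=11, Ivy=20, Fenby=27, Easton=37 → choose Juniper (11).
From Juniper: Fenby=16, Ivy=23, Easton=27 → choose Fenby (16).
From Fenby: Ivy=30, Easton=35 → choose Ivy (30).
From Ivy: Easton=18 → choose Easton (18).
NN route Hadley → Alder → Juniper → Fenby → Ivy → Easton → Hadley costs 113.
Optimal: Hadley → Ivy → Easton → Fenby → Juniper → Alder → Hadley costs 100 (by enumerating all 60 distinct tours).
Excess = 113 − 100 = 13.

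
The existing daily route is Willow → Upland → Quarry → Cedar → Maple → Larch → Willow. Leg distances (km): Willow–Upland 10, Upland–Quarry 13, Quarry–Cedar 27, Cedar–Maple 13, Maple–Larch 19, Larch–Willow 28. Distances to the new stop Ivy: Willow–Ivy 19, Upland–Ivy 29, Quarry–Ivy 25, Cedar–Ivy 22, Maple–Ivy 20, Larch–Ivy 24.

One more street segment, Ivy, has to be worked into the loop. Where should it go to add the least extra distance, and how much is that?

Minimum extra distance: 15 km, inserting Ivy between Larch and Willow.

Insertion cost between consecutive stops i–j is d(i,Ivy) + d(Ivy,j) − d(i,j):
  between Willow and Upland: 19 + 29 − 10 = 38
  between Upland and Quarry: 29 + 25 − 13 = 41
  between Quarry and Cedar: 25 + 22 − 27 = 20
  between Cedar and Maple: 22 + 20 − 13 = 29
  between Maple and Larch: 20 + 24 − 19 = 25
  between Larch and Willow: 24 + 19 − 28 = 15
Cheapest insertion is between Larch and Willow, adding 15.
New total = 110 + 15 = 125.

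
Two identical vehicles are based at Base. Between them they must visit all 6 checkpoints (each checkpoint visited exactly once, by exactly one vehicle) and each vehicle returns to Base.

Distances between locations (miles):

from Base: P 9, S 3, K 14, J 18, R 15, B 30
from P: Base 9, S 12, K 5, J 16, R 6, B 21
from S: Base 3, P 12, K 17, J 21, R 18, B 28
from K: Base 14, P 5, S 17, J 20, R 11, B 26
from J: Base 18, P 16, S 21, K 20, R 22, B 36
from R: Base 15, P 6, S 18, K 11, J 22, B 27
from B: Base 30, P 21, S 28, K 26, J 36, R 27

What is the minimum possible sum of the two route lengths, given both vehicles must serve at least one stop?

Minimum combined distance: 112 miles.

Check every non-empty split of the stops between the two vehicles; for each half take its own optimal tour:
  {P} + {S, K, J, R, B}: 18 + 107 = 125
  {S} + {P, K, J, R, B}: 6 + 106 = 112
  {P, S} + {K, J, R, B}: 24 + 106 = 130
  {K} + {P, S, J, R, B}: 28 + 98 = 126
  {P, K} + {S, J, R, B}: 28 + 98 = 126
  {S, K} + {P, J, R, B}: 34 + 96 = 130
  … (31 splits in total)
Best: vehicle 1 Base → S → Base = 6; vehicle 2 Base → P → K → R → B → J → Base = 106; combined 112.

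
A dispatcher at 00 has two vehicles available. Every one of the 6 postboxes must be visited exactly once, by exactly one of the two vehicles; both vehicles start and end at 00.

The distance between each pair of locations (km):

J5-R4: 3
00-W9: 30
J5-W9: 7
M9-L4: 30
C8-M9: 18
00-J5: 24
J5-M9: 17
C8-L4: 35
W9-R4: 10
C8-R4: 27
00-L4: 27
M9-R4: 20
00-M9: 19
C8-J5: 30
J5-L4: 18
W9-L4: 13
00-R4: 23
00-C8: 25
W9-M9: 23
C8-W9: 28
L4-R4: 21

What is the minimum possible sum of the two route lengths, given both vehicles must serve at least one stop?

Try each way of splitting the stops between the two vehicles (each non-empty) and, for each split, find the best tour for each vehicle:
  {C8} + {J5, W9, M9, L4, R4}: 50 + 89 = 139
  {J5} + {C8, W9, M9, L4, R4}: 48 + 113 = 161
  {C8, J5} + {W9, M9, L4, R4}: 79 + 89 = 168
  {W9} + {C8, J5, M9, L4, R4}: 60 + 111 = 171
  {C8, W9} + {J5, M9, L4, R4}: 83 + 87 = 170
  {J5, W9} + {C8, M9, L4, R4}: 61 + 111 = 172
  … (31 splits in total)
  {C8, M9} + {J5, W9, L4, R4}: 62 + 73 = 135  ← best
Best: vehicle 1 00 → C8 → M9 → 00 = 62; vehicle 2 00 → L4 → W9 → J5 → R4 → 00 = 73; combined 135.

135 km — the smallest possible combined total.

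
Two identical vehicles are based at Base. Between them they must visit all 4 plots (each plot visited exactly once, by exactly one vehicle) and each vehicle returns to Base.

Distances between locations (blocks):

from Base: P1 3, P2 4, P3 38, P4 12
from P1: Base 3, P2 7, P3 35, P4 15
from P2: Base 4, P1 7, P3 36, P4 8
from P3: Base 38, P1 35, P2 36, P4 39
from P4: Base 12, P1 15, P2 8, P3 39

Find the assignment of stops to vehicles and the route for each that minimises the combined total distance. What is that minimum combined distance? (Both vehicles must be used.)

Minimum combined distance: 95 blocks.

Check every non-empty split of the stops between the two vehicles; for each half take its own optimal tour:
  {P1} + {P2, P3, P4}: 6 + 89 = 95
  {P2} + {P1, P3, P4}: 8 + 89 = 97
  {P1, P2} + {P3, P4}: 14 + 89 = 103
  {P3} + {P1, P2, P4}: 76 + 30 = 106
  {P1, P3} + {P2, P4}: 76 + 24 = 100
  {P2, P3} + {P1, P4}: 78 + 30 = 108
  … (7 splits in total)
Best: vehicle 1 Base → P1 → Base = 6; vehicle 2 Base → P2 → P4 → P3 → Base = 89; combined 95.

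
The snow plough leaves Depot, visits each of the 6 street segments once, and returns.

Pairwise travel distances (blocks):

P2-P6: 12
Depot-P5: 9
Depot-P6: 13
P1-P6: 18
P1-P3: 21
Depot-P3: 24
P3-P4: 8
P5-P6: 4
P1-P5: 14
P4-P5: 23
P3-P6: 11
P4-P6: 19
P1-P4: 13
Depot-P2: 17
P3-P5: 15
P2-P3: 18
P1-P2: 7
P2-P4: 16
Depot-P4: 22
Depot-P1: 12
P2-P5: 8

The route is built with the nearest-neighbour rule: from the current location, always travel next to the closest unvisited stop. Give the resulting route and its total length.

At Depot the remaining stops are P5 9, P1 12, P6 13, P2 17, P4 22, P3 24; go to P5.
At P5 the remaining stops are P6 4, P2 8, P1 14, P3 15, P4 23; go to P6.
At P6 the remaining stops are P3 11, P2 12, P1 18, P4 19; go to P3.
At P3 the remaining stops are P4 8, P2 18, P1 21; go to P4.
At P4 the remaining stops are P1 13, P2 16; go to P1.
At P1 the remaining stops are P2 7; go to P2.
Return P2→Depot: 17.
Total = 9 + 4 + 11 + 8 + 13 + 7 + 17 = 69.

Nearest-neighbour total = 69 blocks; route Depot → P5 → P6 → P3 → P4 → P1 → P2 → Depot.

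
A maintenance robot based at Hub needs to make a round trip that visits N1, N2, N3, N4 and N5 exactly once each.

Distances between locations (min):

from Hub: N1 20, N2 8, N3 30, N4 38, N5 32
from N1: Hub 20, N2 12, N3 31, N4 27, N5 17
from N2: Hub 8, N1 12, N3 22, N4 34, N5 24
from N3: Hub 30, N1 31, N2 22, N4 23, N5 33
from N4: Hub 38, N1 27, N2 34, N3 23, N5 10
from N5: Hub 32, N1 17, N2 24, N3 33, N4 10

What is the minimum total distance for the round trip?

100 min — the shortest possible round trip.

There are 60 distinct closed tours to check (reversals are equivalent).
Hub→N1→N2→N3→N4→N5→Hub: 20+12+22+23+10+32 = 119
Hub→N1→N2→N3→N5→N4→Hub: 20+12+22+33+10+38 = 135
Hub→N1→N2→N4→N3→N5→Hub: 20+12+34+23+33+32 = 154
Hub→N1→N2→N4→N5→N3→Hub: 20+12+34+10+33+30 = 139
Hub→N1→N2→N5→N3→N4→Hub: 20+12+24+33+23+38 = 150
Hub→N1→N2→N5→N4→N3→Hub: 20+12+24+10+23+30 = 119
Hub→N1→N3→N2→N4→N5→Hub: 20+31+22+34+10+32 = 149
Hub→N1→N3→N2→N5→N4→Hub: 20+31+22+24+10+38 = 145
Hub→N1→N3→N4→N2→N5→Hub: 20+31+23+34+24+32 = 164
Hub→N1→N3→N4→N5→N2→Hub: 20+31+23+10+24+8 = 116
Hub→N1→N3→N5→N2→N4→Hub: 20+31+33+24+34+38 = 180
Hub→N1→N3→N5→N4→N2→Hub: 20+31+33+10+34+8 = 136
Hub→N1→N4→N2→N3→N5→Hub: 20+27+34+22+33+32 = 168
Hub→N1→N4→N2→N5→N3→Hub: 20+27+34+24+33+30 = 168
… (46 more)
Hub→N1→N5→N4→N3→N2→Hub: 20+17+10+23+22+8 = 100  ← best
The minimum is 100.
One optimal route: Hub → N1 → N5 → N4 → N3 → N2 → Hub (or its reverse).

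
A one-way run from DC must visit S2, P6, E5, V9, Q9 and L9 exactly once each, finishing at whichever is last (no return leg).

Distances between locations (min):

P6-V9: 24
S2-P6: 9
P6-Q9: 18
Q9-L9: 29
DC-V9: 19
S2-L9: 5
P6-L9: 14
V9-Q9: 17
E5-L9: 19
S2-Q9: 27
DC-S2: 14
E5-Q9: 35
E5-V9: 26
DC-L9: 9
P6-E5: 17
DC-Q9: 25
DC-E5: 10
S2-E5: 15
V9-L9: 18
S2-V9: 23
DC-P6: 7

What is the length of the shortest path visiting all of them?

There are 6! = 720 possible orderings.
DC - S2 - P6 - E5 - V9 - Q9 - L9: 14+9+17+26+17+29 = 112
DC - S2 - P6 - E5 - V9 - L9 - Q9: 14+9+17+26+18+29 = 113
DC - S2 - P6 - E5 - Q9 - V9 - L9: 14+9+17+35+17+18 = 110
DC - S2 - P6 - E5 - Q9 - L9 - V9: 14+9+17+35+29+18 = 122
DC - S2 - P6 - E5 - L9 - V9 - Q9: 14+9+17+19+18+17 = 94
DC - S2 - P6 - E5 - L9 - Q9 - V9: 14+9+17+19+29+17 = 105
DC - S2 - P6 - V9 - E5 - Q9 - L9: 14+9+24+26+35+29 = 137
DC - S2 - P6 - V9 - E5 - L9 - Q9: 14+9+24+26+19+29 = 121
… (712 more)
DC - E5 - P6 - S2 - L9 - V9 - Q9: 10+17+9+5+18+17 = 76  ← best
The minimum is 76.
One shortest path: DC → E5 → P6 → S2 → L9 → V9 → Q9.

Shortest open route: 76 min.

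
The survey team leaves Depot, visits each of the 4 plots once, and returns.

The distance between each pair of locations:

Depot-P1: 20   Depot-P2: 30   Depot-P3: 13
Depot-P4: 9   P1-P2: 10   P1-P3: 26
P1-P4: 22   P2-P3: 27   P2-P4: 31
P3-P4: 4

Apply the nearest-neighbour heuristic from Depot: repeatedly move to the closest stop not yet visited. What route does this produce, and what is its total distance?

At Depot the remaining stops are P4 9, P3 13, P1 20, P2 30; go to P4.
At P4 the remaining stops are P3 4, P1 22, P2 31; go to P3.
At P3 the remaining stops are P1 26, P2 27; go to P1.
At P1 the remaining stops are P2 10; go to P2.
Return P2→Depot: 30.
Total = 9 + 4 + 26 + 10 + 30 = 79.

Nearest-neighbour total = 79; route Depot → P4 → P3 → P1 → P2 → Depot.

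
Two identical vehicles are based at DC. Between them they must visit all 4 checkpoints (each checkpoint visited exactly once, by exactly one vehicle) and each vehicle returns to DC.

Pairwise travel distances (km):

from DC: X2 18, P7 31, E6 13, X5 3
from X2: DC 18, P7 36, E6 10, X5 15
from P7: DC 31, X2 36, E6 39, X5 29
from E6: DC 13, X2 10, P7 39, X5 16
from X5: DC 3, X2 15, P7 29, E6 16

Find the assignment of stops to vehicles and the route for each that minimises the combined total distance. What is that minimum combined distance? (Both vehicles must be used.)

Try each way of splitting the stops between the two vehicles (each non-empty) and, for each split, find the best tour for each vehicle:
  {X2} + {P7, E6, X5}: 36 + 84 = 120
  {P7} + {X2, E6, X5}: 62 + 41 = 103
  {X2, P7} + {E6, X5}: 85 + 32 = 117
  {E6} + {X2, P7, X5}: 26 + 85 = 111
  {X2, E6} + {P7, X5}: 41 + 63 = 104
  {P7, E6} + {X2, X5}: 83 + 36 = 119
  … (7 splits in total)
  {X2, P7, E6} + {X5}: 90 + 6 = 96  ← best
Best: vehicle 1 DC → P7 → X2 → E6 → DC = 90; vehicle 2 DC → X5 → DC = 6; combined 96.

96 km — the smallest possible combined total.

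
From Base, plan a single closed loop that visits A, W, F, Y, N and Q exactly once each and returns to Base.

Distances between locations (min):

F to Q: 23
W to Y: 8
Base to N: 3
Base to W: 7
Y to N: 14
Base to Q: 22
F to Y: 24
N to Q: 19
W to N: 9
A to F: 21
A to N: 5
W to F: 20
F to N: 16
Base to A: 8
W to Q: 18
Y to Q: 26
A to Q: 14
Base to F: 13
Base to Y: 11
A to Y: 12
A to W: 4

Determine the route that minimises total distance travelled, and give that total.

Shortest round trip = 79 min.

With 6 stops there are 6!/2 = 360 distinct round trips (a route and its reverse cost the same).
Base-A-W-F-Y-N-Q-Base: 8+4+20+24+14+19+22 = 111
Base-A-W-F-Y-Q-N-Base: 8+4+20+24+26+19+3 = 104
Base-A-W-F-N-Y-Q-Base: 8+4+20+16+14+26+22 = 110
Base-A-W-F-N-Q-Y-Base: 8+4+20+16+19+26+11 = 104
Base-A-W-F-Q-Y-N-Base: 8+4+20+23+26+14+3 = 98
Base-A-W-F-Q-N-Y-Base: 8+4+20+23+19+14+11 = 99
Base-A-W-Y-F-N-Q-Base: 8+4+8+24+16+19+22 = 101
Base-A-W-Y-F-Q-N-Base: 8+4+8+24+23+19+3 = 89
… (352 more)
Base-F-Q-A-W-Y-N-Base: 13+23+14+4+8+14+3 = 79  ← best
The minimum is 79.
One optimal route: Base → F → Q → A → W → Y → N → Base (or its reverse).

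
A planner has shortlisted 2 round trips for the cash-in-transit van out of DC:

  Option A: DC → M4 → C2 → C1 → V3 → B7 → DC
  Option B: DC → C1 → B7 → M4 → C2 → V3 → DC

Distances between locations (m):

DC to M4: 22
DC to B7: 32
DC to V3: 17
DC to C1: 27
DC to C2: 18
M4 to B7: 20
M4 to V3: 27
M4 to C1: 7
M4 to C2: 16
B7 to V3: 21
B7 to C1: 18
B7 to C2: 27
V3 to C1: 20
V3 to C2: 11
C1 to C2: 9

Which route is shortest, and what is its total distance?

Option A: 22 + 16 + 9 + 20 + 21 + 32 = 120
Option B: 27 + 18 + 20 + 16 + 11 + 17 = 109

109 m — Option B is the shortest.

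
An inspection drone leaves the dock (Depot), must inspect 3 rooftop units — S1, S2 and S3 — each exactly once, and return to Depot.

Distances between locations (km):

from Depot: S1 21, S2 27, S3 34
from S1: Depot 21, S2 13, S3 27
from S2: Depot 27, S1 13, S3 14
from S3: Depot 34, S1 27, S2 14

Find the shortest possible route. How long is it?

Minimum total distance: 82 km.

With 3 stops there are 3!/2 = 3 distinct round trips (a route and its reverse cost the same).
Depot-S1-S2-S3-Depot: 21+13+14+34 = 82
Depot-S1-S3-S2-Depot: 21+27+14+27 = 89
Depot-S2-S1-S3-Depot: 27+13+27+34 = 101
The minimum is 82.
One optimal route: Depot → S1 → S2 → S3 → Depot (or its reverse).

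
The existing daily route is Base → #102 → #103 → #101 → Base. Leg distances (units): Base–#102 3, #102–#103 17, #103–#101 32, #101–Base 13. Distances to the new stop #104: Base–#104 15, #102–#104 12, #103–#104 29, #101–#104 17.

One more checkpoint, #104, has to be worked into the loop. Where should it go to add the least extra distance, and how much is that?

+14 — insert #104 between #103 and #101.

Insertion cost between consecutive stops i–j is d(i,#104) + d(#104,j) − d(i,j):
  between Base and #102: 15 + 12 − 3 = 24
  between #102 and #103: 12 + 29 − 17 = 24
  between #103 and #101: 29 + 17 − 32 = 14
  between #101 and Base: 17 + 15 − 13 = 19
Cheapest insertion is between #103 and #101, adding 14.
New total = 65 + 14 = 79.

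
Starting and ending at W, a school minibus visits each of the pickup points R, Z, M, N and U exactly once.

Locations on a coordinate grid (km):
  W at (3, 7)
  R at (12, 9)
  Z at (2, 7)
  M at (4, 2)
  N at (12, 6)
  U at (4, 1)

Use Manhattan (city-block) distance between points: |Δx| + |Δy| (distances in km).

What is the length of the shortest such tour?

Minimum total distance: 36 km.

There are 60 distinct closed tours to check (reversals are equivalent).
W-R-Z-M-N-U-W: 11+12+7+12+13+7 = 62
W-R-Z-M-U-N-W: 11+12+7+1+13+10 = 54
W-R-Z-N-M-U-W: 11+12+11+12+1+7 = 54
W-R-Z-N-U-M-W: 11+12+11+13+1+6 = 54
W-R-Z-U-M-N-W: 11+12+8+1+12+10 = 54
W-R-Z-U-N-M-W: 11+12+8+13+12+6 = 62
W-R-M-Z-N-U-W: 11+15+7+11+13+7 = 64
W-R-M-Z-U-N-W: 11+15+7+8+13+10 = 64
W-R-M-N-Z-U-W: 11+15+12+11+8+7 = 64
W-R-M-N-U-Z-W: 11+15+12+13+8+1 = 60
W-R-M-U-Z-N-W: 11+15+1+8+11+10 = 56
W-R-M-U-N-Z-W: 11+15+1+13+11+1 = 52
W-R-N-Z-M-U-W: 11+3+11+7+1+7 = 40
W-R-N-Z-U-M-W: 11+3+11+8+1+6 = 40
… (46 more)
W-R-N-M-U-Z-W: 11+3+12+1+8+1 = 36  ← best
The minimum is 36.
One optimal route: W → R → N → M → U → Z → W (or its reverse).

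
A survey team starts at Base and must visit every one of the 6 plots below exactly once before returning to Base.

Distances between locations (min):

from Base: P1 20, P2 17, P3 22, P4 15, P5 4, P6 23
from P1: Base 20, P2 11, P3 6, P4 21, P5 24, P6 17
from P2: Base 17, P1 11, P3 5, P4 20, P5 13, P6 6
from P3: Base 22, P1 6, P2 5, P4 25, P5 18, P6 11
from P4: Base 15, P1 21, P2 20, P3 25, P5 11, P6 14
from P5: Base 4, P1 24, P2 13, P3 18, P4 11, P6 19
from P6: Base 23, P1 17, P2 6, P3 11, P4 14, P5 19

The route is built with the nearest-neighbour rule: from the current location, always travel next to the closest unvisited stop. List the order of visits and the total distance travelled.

66 min along Base → P5 → P4 → P6 → P2 → P3 → P1 → Base.

From Base: distances to unvisited — P5=4, P4=15, P2=17, P1=20, P3=22, P6=23. Nearest is P5 (4).
From P5: distances to unvisited — P4=11, P2=13, P3=18, P6=19, P1=24. Nearest is P4 (11).
From P4: distances to unvisited — P6=14, P2=20, P1=21, P3=25. Nearest is P6 (14).
From P6: distances to unvisited — P2=6, P3=11, P1=17. Nearest is P2 (6).
From P2: distances to unvisited — P3=5, P1=11. Nearest is P3 (5).
From P3: distances to unvisited — P1=6. Nearest is P1 (6).
Return P1→Base: 20.
Total = 4 + 11 + 14 + 6 + 5 + 6 + 20 = 66.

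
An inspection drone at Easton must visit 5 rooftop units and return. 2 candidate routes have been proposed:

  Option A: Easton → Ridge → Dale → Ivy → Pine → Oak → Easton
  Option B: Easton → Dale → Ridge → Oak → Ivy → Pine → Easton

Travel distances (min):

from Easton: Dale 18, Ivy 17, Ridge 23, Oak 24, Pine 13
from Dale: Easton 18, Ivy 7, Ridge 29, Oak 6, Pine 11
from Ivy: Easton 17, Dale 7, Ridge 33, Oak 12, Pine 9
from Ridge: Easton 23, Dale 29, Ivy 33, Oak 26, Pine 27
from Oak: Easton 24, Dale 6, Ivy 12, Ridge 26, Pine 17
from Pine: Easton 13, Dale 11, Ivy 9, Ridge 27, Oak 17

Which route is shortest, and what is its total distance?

107 min — Option B is the shortest.

Option A: 23 + 29 + 7 + 9 + 17 + 24 = 109
Option B: 18 + 29 + 26 + 12 + 9 + 13 = 107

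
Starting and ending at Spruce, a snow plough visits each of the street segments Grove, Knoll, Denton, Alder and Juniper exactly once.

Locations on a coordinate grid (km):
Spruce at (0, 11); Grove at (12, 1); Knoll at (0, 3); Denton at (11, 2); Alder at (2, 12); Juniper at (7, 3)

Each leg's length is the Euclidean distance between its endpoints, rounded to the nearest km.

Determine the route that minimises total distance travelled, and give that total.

With 5 stops there are 5!/2 = 60 distinct round trips (a route and its reverse cost the same).
Spruce-Grove-Knoll-Denton-Alder-Juniper-Spruce: 16+12+11+13+10+11 = 73
Spruce-Grove-Knoll-Denton-Juniper-Alder-Spruce: 16+12+11+4+10+2 = 55
Spruce-Grove-Knoll-Alder-Denton-Juniper-Spruce: 16+12+9+13+4+11 = 65
Spruce-Grove-Knoll-Alder-Juniper-Denton-Spruce: 16+12+9+10+4+14 = 65
Spruce-Grove-Knoll-Juniper-Denton-Alder-Spruce: 16+12+7+4+13+2 = 54
Spruce-Grove-Knoll-Juniper-Alder-Denton-Spruce: 16+12+7+10+13+14 = 72
Spruce-Grove-Denton-Knoll-Alder-Juniper-Spruce: 16+1+11+9+10+11 = 58
Spruce-Grove-Denton-Knoll-Juniper-Alder-Spruce: 16+1+11+7+10+2 = 47
Spruce-Grove-Denton-Alder-Knoll-Juniper-Spruce: 16+1+13+9+7+11 = 57
Spruce-Grove-Denton-Alder-Juniper-Knoll-Spruce: 16+1+13+10+7+8 = 55
Spruce-Grove-Denton-Juniper-Knoll-Alder-Spruce: 16+1+4+7+9+2 = 39
Spruce-Grove-Denton-Juniper-Alder-Knoll-Spruce: 16+1+4+10+9+8 = 48
Spruce-Grove-Alder-Knoll-Denton-Juniper-Spruce: 16+15+9+11+4+11 = 66
Spruce-Grove-Alder-Knoll-Juniper-Denton-Spruce: 16+15+9+7+4+14 = 65
… (46 more)
Spruce-Knoll-Juniper-Grove-Denton-Alder-Spruce: 8+7+5+1+13+2 = 36  ← best
The minimum is 36.
One optimal route: Spruce → Knoll → Juniper → Grove → Denton → Alder → Spruce (or its reverse).

Shortest round trip = 36 km.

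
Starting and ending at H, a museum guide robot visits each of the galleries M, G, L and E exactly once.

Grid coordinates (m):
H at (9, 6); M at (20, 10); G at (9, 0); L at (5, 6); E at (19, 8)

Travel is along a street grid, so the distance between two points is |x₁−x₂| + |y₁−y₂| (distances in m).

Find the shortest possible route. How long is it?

With 4 stops there are 4!/2 = 12 distinct round trips (a route and its reverse cost the same).
H→M→G→L→E→H: 15+21+10+16+12 = 74
H→M→G→E→L→H: 15+21+18+16+4 = 74
H→M→L→G→E→H: 15+19+10+18+12 = 74
H→M→L→E→G→H: 15+19+16+18+6 = 74
H→M→E→G→L→H: 15+3+18+10+4 = 50
H→M→E→L→G→H: 15+3+16+10+6 = 50
H→G→M→L→E→H: 6+21+19+16+12 = 74
H→G→M→E→L→H: 6+21+3+16+4 = 50
H→G→L→M→E→H: 6+10+19+3+12 = 50
H→G→E→M→L→H: 6+18+3+19+4 = 50
H→L→M→G→E→H: 4+19+21+18+12 = 74
H→L→G→M→E→H: 4+10+21+3+12 = 50
The minimum is 50.
One optimal route: H → M → E → G → L → H (or its reverse).

50 m — the shortest possible round trip.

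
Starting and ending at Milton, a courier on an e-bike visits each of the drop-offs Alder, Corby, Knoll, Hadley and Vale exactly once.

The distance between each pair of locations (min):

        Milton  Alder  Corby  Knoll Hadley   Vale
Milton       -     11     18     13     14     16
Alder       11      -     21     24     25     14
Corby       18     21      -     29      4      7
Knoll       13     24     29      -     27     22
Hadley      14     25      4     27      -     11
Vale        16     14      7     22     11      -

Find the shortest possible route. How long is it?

Shortest round trip = 76 min.

There are 60 distinct closed tours to check (reversals are equivalent).
Milton-Alder-Corby-Knoll-Hadley-Vale-Milton: 11+21+29+27+11+16 = 115
Milton-Alder-Corby-Knoll-Vale-Hadley-Milton: 11+21+29+22+11+14 = 108
Milton-Alder-Corby-Hadley-Knoll-Vale-Milton: 11+21+4+27+22+16 = 101
Milton-Alder-Corby-Hadley-Vale-Knoll-Milton: 11+21+4+11+22+13 = 82
Milton-Alder-Corby-Vale-Knoll-Hadley-Milton: 11+21+7+22+27+14 = 102
Milton-Alder-Corby-Vale-Hadley-Knoll-Milton: 11+21+7+11+27+13 = 90
Milton-Alder-Knoll-Corby-Hadley-Vale-Milton: 11+24+29+4+11+16 = 95
Milton-Alder-Knoll-Corby-Vale-Hadley-Milton: 11+24+29+7+11+14 = 96
Milton-Alder-Knoll-Hadley-Corby-Vale-Milton: 11+24+27+4+7+16 = 89
Milton-Alder-Knoll-Hadley-Vale-Corby-Milton: 11+24+27+11+7+18 = 98
Milton-Alder-Knoll-Vale-Corby-Hadley-Milton: 11+24+22+7+4+14 = 82
Milton-Alder-Knoll-Vale-Hadley-Corby-Milton: 11+24+22+11+4+18 = 90
Milton-Alder-Hadley-Corby-Knoll-Vale-Milton: 11+25+4+29+22+16 = 107
Milton-Alder-Hadley-Corby-Vale-Knoll-Milton: 11+25+4+7+22+13 = 82
… (46 more)
Milton-Alder-Vale-Corby-Hadley-Knoll-Milton: 11+14+7+4+27+13 = 76  ← best
The minimum is 76.
One optimal route: Milton → Alder → Vale → Corby → Hadley → Knoll → Milton (or its reverse).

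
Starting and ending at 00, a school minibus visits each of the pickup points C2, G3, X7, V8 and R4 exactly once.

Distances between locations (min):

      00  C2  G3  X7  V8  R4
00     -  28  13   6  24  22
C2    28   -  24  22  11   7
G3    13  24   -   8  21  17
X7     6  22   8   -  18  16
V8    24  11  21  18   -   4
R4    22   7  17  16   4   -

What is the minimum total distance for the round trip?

00 → C2 → G3 → X7 → V8 → R4 → 00: 28+24+8+18+4+22 = 104
00 → C2 → G3 → X7 → R4 → V8 → 00: 28+24+8+16+4+24 = 104
00 → C2 → G3 → V8 → X7 → R4 → 00: 28+24+21+18+16+22 = 129
00 → C2 → G3 → V8 → R4 → X7 → 00: 28+24+21+4+16+6 = 99
00 → C2 → G3 → R4 → X7 → V8 → 00: 28+24+17+16+18+24 = 127
00 → C2 → G3 → R4 → V8 → X7 → 00: 28+24+17+4+18+6 = 97
00 → C2 → X7 → G3 → V8 → R4 → 00: 28+22+8+21+4+22 = 105
00 → C2 → X7 → G3 → R4 → V8 → 00: 28+22+8+17+4+24 = 103
00 → C2 → X7 → V8 → G3 → R4 → 00: 28+22+18+21+17+22 = 128
00 → C2 → X7 → V8 → R4 → G3 → 00: 28+22+18+4+17+13 = 102
00 → C2 → X7 → R4 → G3 → V8 → 00: 28+22+16+17+21+24 = 128
00 → C2 → X7 → R4 → V8 → G3 → 00: 28+22+16+4+21+13 = 104
00 → C2 → V8 → G3 → X7 → R4 → 00: 28+11+21+8+16+22 = 106
00 → C2 → V8 → G3 → R4 → X7 → 00: 28+11+21+17+16+6 = 99
… (46 more)
00 → G3 → C2 → R4 → V8 → X7 → 00: 13+24+7+4+18+6 = 72  ← best
The minimum is 72.
One optimal route: 00 → G3 → C2 → R4 → V8 → X7 → 00 (or its reverse).

Minimum total distance: 72 min.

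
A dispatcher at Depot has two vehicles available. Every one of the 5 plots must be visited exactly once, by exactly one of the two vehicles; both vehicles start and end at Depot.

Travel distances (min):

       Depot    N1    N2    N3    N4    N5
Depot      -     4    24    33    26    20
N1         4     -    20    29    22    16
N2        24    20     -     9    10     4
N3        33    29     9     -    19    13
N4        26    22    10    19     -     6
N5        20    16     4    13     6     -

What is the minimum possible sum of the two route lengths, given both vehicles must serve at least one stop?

Minimum combined distance: 86 min.

Check every non-empty split of the stops between the two vehicles; for each half take its own optimal tour:
  {N1} + {N2, N3, N4, N5}: 8 + 78 = 86
  {N2} + {N1, N3, N4, N5}: 48 + 78 = 126
  {N1, N2} + {N3, N4, N5}: 48 + 78 = 126
  {N3} + {N1, N2, N4, N5}: 66 + 60 = 126
  {N1, N3} + {N2, N4, N5}: 66 + 60 = 126
  {N2, N3} + {N1, N4, N5}: 66 + 52 = 118
  … (15 splits in total)
Best: vehicle 1 Depot → N1 → Depot = 8; vehicle 2 Depot → N2 → N3 → N4 → N5 → Depot = 78; combined 86.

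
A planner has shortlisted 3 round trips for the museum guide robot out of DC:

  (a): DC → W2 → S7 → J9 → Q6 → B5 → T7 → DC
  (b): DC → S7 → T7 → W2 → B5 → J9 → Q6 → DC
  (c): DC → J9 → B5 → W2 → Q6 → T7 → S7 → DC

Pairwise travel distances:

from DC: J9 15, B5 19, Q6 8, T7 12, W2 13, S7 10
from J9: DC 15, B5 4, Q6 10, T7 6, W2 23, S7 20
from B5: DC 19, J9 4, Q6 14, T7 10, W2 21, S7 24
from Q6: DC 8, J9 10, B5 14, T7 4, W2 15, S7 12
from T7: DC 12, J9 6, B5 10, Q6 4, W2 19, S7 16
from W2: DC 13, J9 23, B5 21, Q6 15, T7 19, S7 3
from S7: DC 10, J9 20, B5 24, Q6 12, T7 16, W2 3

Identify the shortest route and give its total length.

(a): 13 + 3 + 20 + 10 + 14 + 10 + 12 = 82
(b): 10 + 16 + 19 + 21 + 4 + 10 + 8 = 88
(c): 15 + 4 + 21 + 15 + 4 + 16 + 10 = 85

82 — (a) is the shortest.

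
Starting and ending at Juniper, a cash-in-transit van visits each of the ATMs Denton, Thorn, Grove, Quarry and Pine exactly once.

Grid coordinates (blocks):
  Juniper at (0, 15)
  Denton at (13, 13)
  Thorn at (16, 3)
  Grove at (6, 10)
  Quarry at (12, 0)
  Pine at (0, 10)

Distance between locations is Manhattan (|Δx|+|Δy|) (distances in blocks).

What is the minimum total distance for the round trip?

Shortest round trip = 62 blocks.

There are 60 distinct closed tours to check (reversals are equivalent).
Juniper - Denton - Thorn - Grove - Quarry - Pine - Juniper: 15+13+17+16+22+5 = 88
Juniper - Denton - Thorn - Grove - Pine - Quarry - Juniper: 15+13+17+6+22+27 = 100
Juniper - Denton - Thorn - Quarry - Grove - Pine - Juniper: 15+13+7+16+6+5 = 62
Juniper - Denton - Thorn - Quarry - Pine - Grove - Juniper: 15+13+7+22+6+11 = 74
Juniper - Denton - Thorn - Pine - Grove - Quarry - Juniper: 15+13+23+6+16+27 = 100
Juniper - Denton - Thorn - Pine - Quarry - Grove - Juniper: 15+13+23+22+16+11 = 100
Juniper - Denton - Grove - Thorn - Quarry - Pine - Juniper: 15+10+17+7+22+5 = 76
Juniper - Denton - Grove - Thorn - Pine - Quarry - Juniper: 15+10+17+23+22+27 = 114
Juniper - Denton - Grove - Quarry - Thorn - Pine - Juniper: 15+10+16+7+23+5 = 76
Juniper - Denton - Grove - Quarry - Pine - Thorn - Juniper: 15+10+16+22+23+28 = 114
Juniper - Denton - Grove - Pine - Thorn - Quarry - Juniper: 15+10+6+23+7+27 = 88
Juniper - Denton - Grove - Pine - Quarry - Thorn - Juniper: 15+10+6+22+7+28 = 88
Juniper - Denton - Quarry - Thorn - Grove - Pine - Juniper: 15+14+7+17+6+5 = 64
Juniper - Denton - Quarry - Thorn - Pine - Grove - Juniper: 15+14+7+23+6+11 = 76
… (46 more)
The minimum is 62.
One optimal route: Juniper → Denton → Thorn → Quarry → Grove → Pine → Juniper (or its reverse).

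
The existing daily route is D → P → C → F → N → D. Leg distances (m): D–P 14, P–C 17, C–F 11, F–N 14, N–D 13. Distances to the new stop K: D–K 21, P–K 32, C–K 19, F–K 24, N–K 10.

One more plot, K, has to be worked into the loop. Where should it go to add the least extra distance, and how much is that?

Insertion cost between consecutive stops i–j is d(i,K) + d(K,j) − d(i,j):
  between D and P: 21 + 32 − 14 = 39
  between P and C: 32 + 19 − 17 = 34
  between C and F: 19 + 24 − 11 = 32
  between F and N: 24 + 10 − 14 = 20
  between N and D: 10 + 21 − 13 = 18
Cheapest insertion is between N and D, adding 18.
New total = 69 + 18 = 87.

Adding 18 m by placing K on the N–D leg.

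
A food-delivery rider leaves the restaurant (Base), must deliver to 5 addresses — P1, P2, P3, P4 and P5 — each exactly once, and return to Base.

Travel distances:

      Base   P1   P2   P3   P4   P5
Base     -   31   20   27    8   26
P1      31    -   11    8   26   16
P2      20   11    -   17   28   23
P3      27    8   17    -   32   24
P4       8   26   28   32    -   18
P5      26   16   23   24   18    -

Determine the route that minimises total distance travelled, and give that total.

There are 60 distinct closed tours to check (reversals are equivalent).
Base-P1-P2-P3-P4-P5-Base: 31+11+17+32+18+26 = 135
Base-P1-P2-P3-P5-P4-Base: 31+11+17+24+18+8 = 109
Base-P1-P2-P4-P3-P5-Base: 31+11+28+32+24+26 = 152
Base-P1-P2-P4-P5-P3-Base: 31+11+28+18+24+27 = 139
Base-P1-P2-P5-P3-P4-Base: 31+11+23+24+32+8 = 129
Base-P1-P2-P5-P4-P3-Base: 31+11+23+18+32+27 = 142
Base-P1-P3-P2-P4-P5-Base: 31+8+17+28+18+26 = 128
Base-P1-P3-P2-P5-P4-Base: 31+8+17+23+18+8 = 105
Base-P1-P3-P4-P2-P5-Base: 31+8+32+28+23+26 = 148
Base-P1-P3-P4-P5-P2-Base: 31+8+32+18+23+20 = 132
Base-P1-P3-P5-P2-P4-Base: 31+8+24+23+28+8 = 122
Base-P1-P3-P5-P4-P2-Base: 31+8+24+18+28+20 = 129
Base-P1-P4-P2-P3-P5-Base: 31+26+28+17+24+26 = 152
Base-P1-P4-P2-P5-P3-Base: 31+26+28+23+24+27 = 159
… (46 more)
Base-P2-P3-P1-P5-P4-Base: 20+17+8+16+18+8 = 87  ← best
The minimum is 87.
One optimal route: Base → P2 → P3 → P1 → P5 → P4 → Base (or its reverse).

Shortest round trip = 87.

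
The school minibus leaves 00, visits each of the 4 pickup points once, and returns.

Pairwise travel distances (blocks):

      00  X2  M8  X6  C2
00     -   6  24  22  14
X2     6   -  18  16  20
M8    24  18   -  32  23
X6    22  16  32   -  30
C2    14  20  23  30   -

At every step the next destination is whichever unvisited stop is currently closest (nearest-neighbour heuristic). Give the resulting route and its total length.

Total distance 99 blocks via the nearest-neighbour route 00 → X2 → X6 → C2 → M8 → 00.

00 → [X2:6 / C2:14 / X6:22 / M8:24] → X2 (6)
X2 → [X6:16 / M8:18 / C2:20] → X6 (16)
X6 → [C2:30 / M8:32] → C2 (30)
C2 → [M8:23] → M8 (23)
Return M8→00: 24.
Total = 6 + 16 + 30 + 23 + 24 = 99.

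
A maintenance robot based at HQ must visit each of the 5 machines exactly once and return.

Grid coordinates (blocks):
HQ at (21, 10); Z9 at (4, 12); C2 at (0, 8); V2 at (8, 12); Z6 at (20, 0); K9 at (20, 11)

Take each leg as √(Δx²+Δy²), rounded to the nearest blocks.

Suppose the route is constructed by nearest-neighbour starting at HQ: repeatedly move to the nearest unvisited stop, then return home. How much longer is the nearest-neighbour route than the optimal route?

The nearest-neighbour route is 5 blocks longer than optimal.

From HQ: K9=1, Z6=10, V2=13, Z9=17, C2=21 → choose K9 (1).
From K9: Z6=11, V2=12, Z9=16, C2=20 → choose Z6 (11).
From Z6: V2=17, Z9=20, C2=22 → choose V2 (17).
From V2: Z9=4, C2=9 → choose Z9 (4).
From Z9: C2=6 → choose C2 (6).
NN route HQ → K9 → Z6 → V2 → Z9 → C2 → HQ costs 60.
Optimal: HQ → Z6 → C2 → Z9 → V2 → K9 → HQ costs 55 (by enumerating all 60 distinct tours).
Excess = 60 − 55 = 5.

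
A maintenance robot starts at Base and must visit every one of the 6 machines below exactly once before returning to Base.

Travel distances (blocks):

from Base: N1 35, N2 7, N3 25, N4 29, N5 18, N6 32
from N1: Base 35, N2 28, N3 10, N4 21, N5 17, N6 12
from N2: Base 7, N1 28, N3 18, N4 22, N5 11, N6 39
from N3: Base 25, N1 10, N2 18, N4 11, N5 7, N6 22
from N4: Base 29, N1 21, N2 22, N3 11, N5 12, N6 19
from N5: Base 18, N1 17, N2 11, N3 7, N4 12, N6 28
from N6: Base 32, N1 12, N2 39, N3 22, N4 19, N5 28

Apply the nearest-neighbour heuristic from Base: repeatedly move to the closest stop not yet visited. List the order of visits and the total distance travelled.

Nearest-neighbour total = 95 blocks; route Base → N2 → N5 → N3 → N1 → N6 → N4 → Base.

From Base: distances to unvisited — N2=7, N5=18, N3=25, N4=29, N6=32, N1=35. Nearest is N2 (7).
From N2: distances to unvisited — N5=11, N3=18, N4=22, N1=28, N6=39. Nearest is N5 (11).
From N5: distances to unvisited — N3=7, N4=12, N1=17, N6=28. Nearest is N3 (7).
From N3: distances to unvisited — N1=10, N4=11, N6=22. Nearest is N1 (10).
From N1: distances to unvisited — N6=12, N4=21. Nearest is N6 (12).
From N6: distances to unvisited — N4=19. Nearest is N4 (19).
Return N4→Base: 29.
Total = 7 + 11 + 7 + 10 + 12 + 19 + 29 = 95.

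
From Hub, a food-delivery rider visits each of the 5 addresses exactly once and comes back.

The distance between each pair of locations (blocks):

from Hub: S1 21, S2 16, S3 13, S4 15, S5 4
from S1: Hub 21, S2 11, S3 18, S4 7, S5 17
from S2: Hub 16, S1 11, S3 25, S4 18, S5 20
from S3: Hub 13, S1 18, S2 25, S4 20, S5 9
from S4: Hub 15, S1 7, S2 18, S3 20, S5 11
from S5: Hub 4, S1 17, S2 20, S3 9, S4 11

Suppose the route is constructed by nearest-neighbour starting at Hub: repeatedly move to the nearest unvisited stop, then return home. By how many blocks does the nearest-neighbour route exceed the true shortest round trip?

From Hub: S5=4, S3=13, S4=15, S2=16, S1=21 → choose S5 (4).
From S5: S3=9, S4=11, S1=17, S2=20 → choose S3 (9).
From S3: S1=18, S4=20, S2=25 → choose S1 (18).
From S1: S4=7, S2=11 → choose S4 (7).
From S4: S2=18 → choose S2 (18).
NN route Hub → S5 → S3 → S1 → S4 → S2 → Hub costs 72.
Optimal: Hub → S2 → S1 → S4 → S3 → S5 → Hub costs 67 (by enumerating all 60 distinct tours).
Excess = 72 − 67 = 5.

5 blocks longer than the optimal tour.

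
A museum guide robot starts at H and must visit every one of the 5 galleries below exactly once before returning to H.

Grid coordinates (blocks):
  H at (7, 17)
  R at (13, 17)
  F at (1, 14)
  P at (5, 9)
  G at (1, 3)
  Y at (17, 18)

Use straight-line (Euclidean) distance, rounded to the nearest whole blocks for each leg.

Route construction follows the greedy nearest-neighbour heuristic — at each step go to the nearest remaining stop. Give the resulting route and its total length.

H → [R:6 / F:7 / P:8 / Y:10 / G:15] → R (6)
R → [Y:4 / P:11 / F:12 / G:18] → Y (4)
Y → [P:15 / F:16 / G:22] → P (15)
P → [F:6 / G:7] → F (6)
F → [G:11] → G (11)
Return G→H: 15.
Total = 6 + 4 + 15 + 6 + 11 + 15 = 57.

Nearest-neighbour total = 57 blocks; route H → R → Y → P → F → G → H.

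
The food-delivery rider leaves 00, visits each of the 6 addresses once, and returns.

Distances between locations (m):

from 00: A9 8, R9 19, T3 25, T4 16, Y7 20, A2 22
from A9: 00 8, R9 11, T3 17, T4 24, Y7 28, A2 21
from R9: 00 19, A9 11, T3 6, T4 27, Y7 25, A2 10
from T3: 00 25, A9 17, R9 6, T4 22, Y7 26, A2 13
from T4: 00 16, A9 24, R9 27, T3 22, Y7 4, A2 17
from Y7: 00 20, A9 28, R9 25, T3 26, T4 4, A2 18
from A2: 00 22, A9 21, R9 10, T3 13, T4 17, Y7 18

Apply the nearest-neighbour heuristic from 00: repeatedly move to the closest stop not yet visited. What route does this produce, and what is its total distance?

Total distance 79 m via the nearest-neighbour route 00 → A9 → R9 → T3 → A2 → T4 → Y7 → 00.

00 → [A9:8 / T4:16 / R9:19 / Y7:20 / A2:22 / T3:25] → A9 (8)
A9 → [R9:11 / T3:17 / A2:21 / T4:24 / Y7:28] → R9 (11)
R9 → [T3:6 / A2:10 / Y7:25 / T4:27] → T3 (6)
T3 → [A2:13 / T4:22 / Y7:26] → A2 (13)
A2 → [T4:17 / Y7:18] → T4 (17)
T4 → [Y7:4] → Y7 (4)
Return Y7→00: 20.
Total = 8 + 11 + 6 + 13 + 17 + 4 + 20 = 79.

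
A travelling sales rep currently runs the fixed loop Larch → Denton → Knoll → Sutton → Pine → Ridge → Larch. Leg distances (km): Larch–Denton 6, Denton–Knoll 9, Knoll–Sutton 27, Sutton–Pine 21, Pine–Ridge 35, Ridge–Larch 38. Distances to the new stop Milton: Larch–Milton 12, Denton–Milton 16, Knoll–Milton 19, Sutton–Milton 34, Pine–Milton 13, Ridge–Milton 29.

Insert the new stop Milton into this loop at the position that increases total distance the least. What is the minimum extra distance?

Minimum extra distance: 3 km, inserting Milton between Ridge and Larch.

Insertion cost between consecutive stops i–j is d(i,Milton) + d(Milton,j) − d(i,j):
  between Larch and Denton: 12 + 16 − 6 = 22
  between Denton and Knoll: 16 + 19 − 9 = 26
  between Knoll and Sutton: 19 + 34 − 27 = 26
  between Sutton and Pine: 34 + 13 − 21 = 26
  between Pine and Ridge: 13 + 29 − 35 = 7
  between Ridge and Larch: 29 + 12 − 38 = 3
Cheapest insertion is between Ridge and Larch, adding 3.
New total = 136 + 3 = 139.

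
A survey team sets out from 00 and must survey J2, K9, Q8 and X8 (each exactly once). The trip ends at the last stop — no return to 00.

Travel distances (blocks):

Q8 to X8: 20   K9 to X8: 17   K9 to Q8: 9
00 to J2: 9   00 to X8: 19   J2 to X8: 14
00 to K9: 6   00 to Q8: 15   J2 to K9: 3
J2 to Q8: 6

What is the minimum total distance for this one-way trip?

There are 4! = 24 possible orderings.
00→J2→K9→Q8→X8: 9+3+9+20 = 41
00→J2→K9→X8→Q8: 9+3+17+20 = 49
00→J2→Q8→K9→X8: 9+6+9+17 = 41
00→J2→Q8→X8→K9: 9+6+20+17 = 52
00→J2→X8→K9→Q8: 9+14+17+9 = 49
00→J2→X8→Q8→K9: 9+14+20+9 = 52
00→K9→J2→Q8→X8: 6+3+6+20 = 35
00→K9→J2→X8→Q8: 6+3+14+20 = 43
00→K9→Q8→J2→X8: 6+9+6+14 = 35
00→K9→Q8→X8→J2: 6+9+20+14 = 49
00→K9→X8→J2→Q8: 6+17+14+6 = 43
00→K9→X8→Q8→J2: 6+17+20+6 = 49
00→Q8→J2→K9→X8: 15+6+3+17 = 41
00→Q8→J2→X8→K9: 15+6+14+17 = 52
… (10 more)
The minimum is 35.
One shortest path: 00 → K9 → J2 → Q8 → X8.

Shortest open route: 35 blocks.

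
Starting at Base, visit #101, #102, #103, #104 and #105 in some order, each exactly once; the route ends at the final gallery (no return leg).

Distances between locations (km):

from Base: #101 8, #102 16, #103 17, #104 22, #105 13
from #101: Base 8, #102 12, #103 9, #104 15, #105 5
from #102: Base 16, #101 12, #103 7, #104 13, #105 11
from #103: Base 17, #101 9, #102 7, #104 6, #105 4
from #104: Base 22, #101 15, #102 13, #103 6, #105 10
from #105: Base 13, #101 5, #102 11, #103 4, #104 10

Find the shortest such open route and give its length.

There are 5! = 120 possible orderings.
Base → #101 → #102 → #103 → #104 → #105: 8+12+7+6+10 = 43
Base → #101 → #102 → #103 → #105 → #104: 8+12+7+4+10 = 41
Base → #101 → #102 → #104 → #103 → #105: 8+12+13+6+4 = 43
Base → #101 → #102 → #104 → #105 → #103: 8+12+13+10+4 = 47
Base → #101 → #102 → #105 → #103 → #104: 8+12+11+4+6 = 41
Base → #101 → #102 → #105 → #104 → #103: 8+12+11+10+6 = 47
Base → #101 → #103 → #102 → #104 → #105: 8+9+7+13+10 = 47
Base → #101 → #103 → #102 → #105 → #104: 8+9+7+11+10 = 45
Base → #101 → #103 → #104 → #102 → #105: 8+9+6+13+11 = 47
Base → #101 → #103 → #104 → #105 → #102: 8+9+6+10+11 = 44
Base → #101 → #103 → #105 → #102 → #104: 8+9+4+11+13 = 45
Base → #101 → #103 → #105 → #104 → #102: 8+9+4+10+13 = 44
Base → #101 → #104 → #102 → #103 → #105: 8+15+13+7+4 = 47
Base → #101 → #104 → #102 → #105 → #103: 8+15+13+11+4 = 51
… (106 more)
Base → #101 → #105 → #103 → #104 → #102: 8+5+4+6+13 = 36  ← best
The minimum is 36.
One shortest path: Base → #101 → #105 → #103 → #104 → #102.

Shortest open route: 36 km.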